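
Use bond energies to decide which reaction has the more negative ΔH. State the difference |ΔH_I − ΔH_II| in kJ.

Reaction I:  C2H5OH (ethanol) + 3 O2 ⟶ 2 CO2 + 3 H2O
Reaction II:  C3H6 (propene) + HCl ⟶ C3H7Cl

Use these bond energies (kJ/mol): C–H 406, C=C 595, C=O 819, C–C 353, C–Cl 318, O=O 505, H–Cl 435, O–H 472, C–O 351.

Reaction I, by 1340 kJ

Reaction I:
  Bonds broken (reactants):
    C–C: 1 × 353 = 353
    C–H: 5 × 406 = 2030
    C–O: 1 × 351 = 351
    O–H: 1 × 472 = 472
    O=O: 3 × 505 = 1515
    Σ(broken) = 4721 kJ
  Bonds formed (products):
    C=O: 4 × 819 = 3276
    O–H: 6 × 472 = 2832
    Σ(formed) = 6108 kJ
  ΔH_I = 4721 − 6108 = −1387 kJ
Reaction II:
  Bonds broken (reactants):
    C–C: 1 × 353 = 353
    C–H: 6 × 406 = 2436
    C=C: 1 × 595 = 595
    H–Cl: 1 × 435 = 435
    Σ(broken) = 3819 kJ
  Bonds formed (products):
    C–C: 2 × 353 = 706
    C–Cl: 1 × 318 = 318
    C–H: 7 × 406 = 2842
    Σ(formed) = 3866 kJ
  ΔH_II = 3819 − 3866 = −47 kJ
ΔH_I − ΔH_II = −1340 kJ, so reaction I has the more negative ΔH; |ΔH_I − ΔH_II| = 1340 kJ.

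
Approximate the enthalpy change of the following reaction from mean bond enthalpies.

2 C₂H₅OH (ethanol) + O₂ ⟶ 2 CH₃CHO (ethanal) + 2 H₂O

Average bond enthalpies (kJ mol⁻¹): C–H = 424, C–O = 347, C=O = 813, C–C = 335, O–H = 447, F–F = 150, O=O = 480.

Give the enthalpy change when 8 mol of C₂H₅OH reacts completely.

ΔH = −1992 kJ

Bonds broken (reactants):
  C–C: 2 × 335 = 670
  C–H: 10 × 424 = 4240
  C–O: 2 × 347 = 694
  O–H: 2 × 447 = 894
  O=O: 1 × 480 = 480
  Σ(broken) = 6978 kJ
Bonds formed (products):
  C–C: 2 × 335 = 670
  C–H: 8 × 424 = 3392
  C=O: 2 × 813 = 1626
  O–H: 4 × 447 = 1788
  Σ(formed) = 7476 kJ
ΔH = Σ(broken) − Σ(formed) = 6978 − 7476 = −498 kJ
For 4× the reaction as written: 4 × (−498) = −1992 kJ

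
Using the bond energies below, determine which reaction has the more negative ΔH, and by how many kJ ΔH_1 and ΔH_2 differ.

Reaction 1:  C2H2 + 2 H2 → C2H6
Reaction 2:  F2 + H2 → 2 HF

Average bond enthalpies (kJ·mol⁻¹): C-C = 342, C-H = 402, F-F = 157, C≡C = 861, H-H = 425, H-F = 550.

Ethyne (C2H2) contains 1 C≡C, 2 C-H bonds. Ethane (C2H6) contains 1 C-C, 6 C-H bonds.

Reaction 1:
  Bonds broken (reactants):
    C≡C: 1 × 861 = 861
    C-H: 2 × 402 = 804
    H-H: 2 × 425 = 850
    Σ(broken) = 2515 kJ
  Bonds formed (products):
    C-C: 1 × 342 = 342
    C-H: 6 × 402 = 2412
    Σ(formed) = 2754 kJ
  ΔH_1 = 2515 − 2754 = −239 kJ
Reaction 2:
  Bonds broken (reactants):
    F-F: 1 × 157 = 157
    H-H: 1 × 425 = 425
    Σ(broken) = 582 kJ
  Bonds formed (products):
    H-F: 2 × 550 = 1100
    Σ(formed) = 1100 kJ
  ΔH_2 = 582 − 1100 = −518 kJ
ΔH_1 − ΔH_2 = +279 kJ, so reaction 2 has the more negative ΔH; |ΔH_1 − ΔH_2| = 279 kJ.

Reaction 2, by 279 kJ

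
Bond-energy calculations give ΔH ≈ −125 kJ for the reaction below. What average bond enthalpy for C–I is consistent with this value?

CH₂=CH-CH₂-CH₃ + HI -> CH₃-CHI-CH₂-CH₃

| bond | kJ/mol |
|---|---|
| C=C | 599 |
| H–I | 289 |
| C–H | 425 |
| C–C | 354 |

D(C–I) ≈ 234 kJ/mol

Let D be the C–I bond energy.
Σ(broken) = 2×354 + 8×425 + 1×599 + 1×289 = 4996
Σ(formed) = 3×354 + 9×425 + 1×D = 4887 + D
ΔH = Σ(broken) − Σ(formed) = (4996) − (4887 + D) = +109 − D
Setting this equal to −125 kJ gives D = 234 kJ/mol.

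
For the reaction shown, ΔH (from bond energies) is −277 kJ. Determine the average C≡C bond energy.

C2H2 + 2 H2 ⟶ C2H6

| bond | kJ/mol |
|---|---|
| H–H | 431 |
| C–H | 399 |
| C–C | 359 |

Let D be the C≡C bond energy.
Σ(broken) = 1×D + 2×399 + 2×431 = 1660 + D
Σ(formed) = 1×359 + 6×399 = 2753
ΔH = Σ(broken) − Σ(formed) = (1660 + D) − (2753) = −1093 + D
Setting this equal to −277 kJ gives D = 816 kJ/mol.

D(C≡C) ≈ 816 kJ/mol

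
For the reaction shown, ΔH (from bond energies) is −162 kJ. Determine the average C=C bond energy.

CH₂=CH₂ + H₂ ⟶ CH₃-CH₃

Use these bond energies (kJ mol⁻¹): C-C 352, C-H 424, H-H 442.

Let D be the C=C bond energy.
Σ(broken) = 4×424 + 1×D + 1×442 = 2138 + D
Σ(formed) = 1×352 + 6×424 = 2896
ΔH = Σ(broken) − Σ(formed) = (2138 + D) − (2896) = −758 + D
Setting this equal to −162 kJ gives D = 596 kJ/mol.

D(C=C) ≈ 596 kJ/mol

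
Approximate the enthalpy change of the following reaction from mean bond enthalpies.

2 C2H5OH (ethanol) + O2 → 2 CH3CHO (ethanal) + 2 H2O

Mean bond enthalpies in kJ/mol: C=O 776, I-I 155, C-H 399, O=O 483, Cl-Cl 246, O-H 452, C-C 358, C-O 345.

ΔH ≈ −485 kJ

Bonds broken (reactants):
  C-C: 2 × 358 = 716
  C-H: 10 × 399 = 3990
  C-O: 2 × 345 = 690
  O-H: 2 × 452 = 904
  O=O: 1 × 483 = 483
  Σ(broken) = 6783 kJ
Bonds formed (products):
  C-C: 2 × 358 = 716
  C-H: 8 × 399 = 3192
  C=O: 2 × 776 = 1552
  O-H: 4 × 452 = 1808
  Σ(formed) = 7268 kJ
ΔH = Σ(broken) − Σ(formed) = 6783 − 7268 = −485 kJ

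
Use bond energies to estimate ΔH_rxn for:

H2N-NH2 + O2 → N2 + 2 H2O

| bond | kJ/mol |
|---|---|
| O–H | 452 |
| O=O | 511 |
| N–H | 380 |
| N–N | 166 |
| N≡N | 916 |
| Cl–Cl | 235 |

Bonds broken (reactants):
  N–H: 4 × 380 = 1520
  N–N: 1 × 166 = 166
  O=O: 1 × 511 = 511
  Σ(broken) = 2197 kJ
Bonds formed (products):
  N≡N: 1 × 916 = 916
  O–H: 4 × 452 = 1808
  Σ(formed) = 2724 kJ
ΔH = Σ(broken) − Σ(formed) = 2197 − 2724 = −527 kJ

ΔH ≈ −527 kJ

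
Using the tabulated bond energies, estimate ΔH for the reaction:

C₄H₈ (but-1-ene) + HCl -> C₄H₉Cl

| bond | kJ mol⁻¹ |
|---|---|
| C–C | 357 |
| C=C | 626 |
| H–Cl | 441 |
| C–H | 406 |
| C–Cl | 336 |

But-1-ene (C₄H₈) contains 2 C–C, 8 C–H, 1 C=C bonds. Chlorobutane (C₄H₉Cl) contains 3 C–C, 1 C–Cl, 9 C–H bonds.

Bonds broken (reactants):
  C–C: 2 × 357 = 714
  C–H: 8 × 406 = 3248
  C=C: 1 × 626 = 626
  H–Cl: 1 × 441 = 441
  Σ(broken) = 5029 kJ
Bonds formed (products):
  C–C: 3 × 357 = 1071
  C–Cl: 1 × 336 = 336
  C–H: 9 × 406 = 3654
  Σ(formed) = 5061 kJ
ΔH = Σ(broken) − Σ(formed) = 5029 − 5061 = −32 kJ

ΔH ≈ −32 kJ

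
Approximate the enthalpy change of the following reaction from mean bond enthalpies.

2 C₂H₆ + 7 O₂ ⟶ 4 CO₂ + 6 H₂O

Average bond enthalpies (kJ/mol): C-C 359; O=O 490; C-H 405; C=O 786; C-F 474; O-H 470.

Bonds broken (reactants):
  C-C: 2 × 359 = 718
  C-H: 12 × 405 = 4860
  O=O: 7 × 490 = 3430
  Σ(broken) = 9008 kJ
Bonds formed (products):
  C=O: 8 × 786 = 6288
  O-H: 12 × 470 = 5640
  Σ(formed) = 11928 kJ
ΔH = Σ(broken) − Σ(formed) = 9008 − 11928 = −2920 kJ

ΔH ≈ −2920 kJ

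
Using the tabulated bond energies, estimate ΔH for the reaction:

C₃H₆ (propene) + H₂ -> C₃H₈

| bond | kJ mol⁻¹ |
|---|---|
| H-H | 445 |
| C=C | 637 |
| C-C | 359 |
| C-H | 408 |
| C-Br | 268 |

ΔH ≈ −93 kJ

Bonds broken (reactants):
  C-C: 1 × 359 = 359
  C-H: 6 × 408 = 2448
  C=C: 1 × 637 = 637
  H-H: 1 × 445 = 445
  Σ(broken) = 3889 kJ
Bonds formed (products):
  C-C: 2 × 359 = 718
  C-H: 8 × 408 = 3264
  Σ(formed) = 3982 kJ
ΔH = Σ(broken) − Σ(formed) = 3889 − 3982 = −93 kJ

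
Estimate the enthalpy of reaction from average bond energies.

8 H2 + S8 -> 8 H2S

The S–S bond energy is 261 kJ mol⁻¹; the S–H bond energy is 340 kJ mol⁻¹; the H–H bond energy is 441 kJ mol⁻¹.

ΔH ≈ +176 kJ

Bonds broken (reactants):
  H–H: 8 × 441 = 3528
  S–S: 8 × 261 = 2088
  Σ(broken) = 5616 kJ
Bonds formed (products):
  S–H: 16 × 340 = 5440
  Σ(formed) = 5440 kJ
ΔH = Σ(broken) − Σ(formed) = 5616 − 5440 = +176 kJ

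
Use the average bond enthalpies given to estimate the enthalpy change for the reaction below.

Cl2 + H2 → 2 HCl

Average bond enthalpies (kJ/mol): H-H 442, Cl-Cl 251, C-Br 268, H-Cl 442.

Bonds broken (reactants):
  Cl-Cl: 1 × 251 = 251
  H-H: 1 × 442 = 442
  Σ(broken) = 693 kJ
Bonds formed (products):
  H-Cl: 2 × 442 = 884
  Σ(formed) = 884 kJ
ΔH = Σ(broken) − Σ(formed) = 693 − 884 = −191 kJ

ΔH ≈ −191 kJ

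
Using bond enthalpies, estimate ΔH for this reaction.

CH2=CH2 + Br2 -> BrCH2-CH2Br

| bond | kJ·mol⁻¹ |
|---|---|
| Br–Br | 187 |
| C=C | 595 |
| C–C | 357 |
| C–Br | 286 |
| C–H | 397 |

Bonds broken (reactants):
  Br–Br: 1 × 187 = 187
  C–H: 4 × 397 = 1588
  C=C: 1 × 595 = 595
  Σ(broken) = 2370 kJ
Bonds formed (products):
  C–Br: 2 × 286 = 572
  C–C: 1 × 357 = 357
  C–H: 4 × 397 = 1588
  Σ(formed) = 2517 kJ
ΔH = Σ(broken) − Σ(formed) = 2370 − 2517 = −147 kJ

ΔH ≈ −147 kJ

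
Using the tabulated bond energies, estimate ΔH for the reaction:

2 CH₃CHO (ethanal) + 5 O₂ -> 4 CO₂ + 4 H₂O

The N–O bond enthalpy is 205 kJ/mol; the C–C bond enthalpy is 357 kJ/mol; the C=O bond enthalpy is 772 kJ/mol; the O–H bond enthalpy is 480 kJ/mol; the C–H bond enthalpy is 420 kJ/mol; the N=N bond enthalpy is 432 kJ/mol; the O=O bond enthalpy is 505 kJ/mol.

Bonds broken (reactants):
  C–C: 2 × 357 = 714
  C–H: 8 × 420 = 3360
  C=O: 2 × 772 = 1544
  O=O: 5 × 505 = 2525
  Σ(broken) = 8143 kJ
Bonds formed (products):
  C=O: 8 × 772 = 6176
  O–H: 8 × 480 = 3840
  Σ(formed) = 10016 kJ
ΔH = Σ(broken) − Σ(formed) = 8143 − 10016 = −1873 kJ

ΔH ≈ −1873 kJ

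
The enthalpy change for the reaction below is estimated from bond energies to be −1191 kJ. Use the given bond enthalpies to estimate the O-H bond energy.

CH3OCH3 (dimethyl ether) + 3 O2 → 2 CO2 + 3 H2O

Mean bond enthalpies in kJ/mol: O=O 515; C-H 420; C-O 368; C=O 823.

D(O-H) ≈ 450 kJ/mol

Let D be the O-H bond energy.
Σ(broken) = 6×420 + 2×368 + 3×515 = 4801
Σ(formed) = 4×823 + 6×D = 3292 + 6D
ΔH = Σ(broken) − Σ(formed) = (4801) − (3292 + 6D) = +1509 − 6D
Setting this equal to −1191 kJ gives 6D = 2700, so D = 450 kJ/mol.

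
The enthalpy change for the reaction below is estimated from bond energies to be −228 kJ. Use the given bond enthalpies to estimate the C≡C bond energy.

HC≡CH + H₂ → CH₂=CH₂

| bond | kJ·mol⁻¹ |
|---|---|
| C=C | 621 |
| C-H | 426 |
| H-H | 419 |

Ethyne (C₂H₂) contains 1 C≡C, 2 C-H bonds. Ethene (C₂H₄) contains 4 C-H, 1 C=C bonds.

D(C≡C) ≈ 826 kJ/mol

Let D be the C≡C bond energy.
Σ(broken) = 1×D + 2×426 + 1×419 = 1271 + D
Σ(formed) = 4×426 + 1×621 = 2325
ΔH = Σ(broken) − Σ(formed) = (1271 + D) − (2325) = −1054 + D
Setting this equal to −228 kJ gives D = 826 kJ/mol.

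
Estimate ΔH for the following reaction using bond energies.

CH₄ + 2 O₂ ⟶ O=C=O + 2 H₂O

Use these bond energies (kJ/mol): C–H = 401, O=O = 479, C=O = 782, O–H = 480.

Bonds broken (reactants):
  C–H: 4 × 401 = 1604
  O=O: 2 × 479 = 958
  Σ(broken) = 2562 kJ
Bonds formed (products):
  C=O: 2 × 782 = 1564
  O–H: 4 × 480 = 1920
  Σ(formed) = 3484 kJ
ΔH = Σ(broken) − Σ(formed) = 2562 − 3484 = −922 kJ

ΔH ≈ −922 kJ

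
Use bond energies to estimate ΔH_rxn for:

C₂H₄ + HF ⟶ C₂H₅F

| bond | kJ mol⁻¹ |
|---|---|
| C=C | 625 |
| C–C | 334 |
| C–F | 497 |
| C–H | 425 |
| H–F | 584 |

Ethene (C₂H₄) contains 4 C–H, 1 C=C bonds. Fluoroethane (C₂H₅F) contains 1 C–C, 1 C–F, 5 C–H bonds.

Bonds broken (reactants):
  C–H: 4 × 425 = 1700
  C=C: 1 × 625 = 625
  H–F: 1 × 584 = 584
  Σ(broken) = 2909 kJ
Bonds formed (products):
  C–C: 1 × 334 = 334
  C–F: 1 × 497 = 497
  C–H: 5 × 425 = 2125
  Σ(formed) = 2956 kJ
ΔH = Σ(broken) − Σ(formed) = 2909 − 2956 = −47 kJ

ΔH ≈ −47 kJ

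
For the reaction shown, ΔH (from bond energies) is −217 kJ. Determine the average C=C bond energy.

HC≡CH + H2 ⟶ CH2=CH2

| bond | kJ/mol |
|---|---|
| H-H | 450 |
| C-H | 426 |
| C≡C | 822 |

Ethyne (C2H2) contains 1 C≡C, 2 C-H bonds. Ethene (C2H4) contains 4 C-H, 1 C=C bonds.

D(C=C) ≈ 637 kJ/mol

Let D be the C=C bond energy.
Σ(broken) = 1×822 + 2×426 + 1×450 = 2124
Σ(formed) = 4×426 + 1×D = 1704 + D
ΔH = Σ(broken) − Σ(formed) = (2124) − (1704 + D) = +420 − D
Setting this equal to −217 kJ gives D = 637 kJ/mol.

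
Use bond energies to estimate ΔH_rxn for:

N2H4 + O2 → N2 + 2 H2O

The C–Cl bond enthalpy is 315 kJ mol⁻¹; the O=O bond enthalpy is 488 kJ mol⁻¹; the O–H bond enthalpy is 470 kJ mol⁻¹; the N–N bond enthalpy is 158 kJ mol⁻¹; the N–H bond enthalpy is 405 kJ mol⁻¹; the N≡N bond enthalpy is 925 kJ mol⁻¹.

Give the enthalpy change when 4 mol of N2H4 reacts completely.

ΔH = −2156 kJ

Bonds broken (reactants):
  N–H: 4 × 405 = 1620
  N–N: 1 × 158 = 158
  O=O: 1 × 488 = 488
  Σ(broken) = 2266 kJ
Bonds formed (products):
  N≡N: 1 × 925 = 925
  O–H: 4 × 470 = 1880
  Σ(formed) = 2805 kJ
ΔH = Σ(broken) − Σ(formed) = 2266 − 2805 = −539 kJ
For 4× the reaction as written: 4 × (−539) = −2156 kJ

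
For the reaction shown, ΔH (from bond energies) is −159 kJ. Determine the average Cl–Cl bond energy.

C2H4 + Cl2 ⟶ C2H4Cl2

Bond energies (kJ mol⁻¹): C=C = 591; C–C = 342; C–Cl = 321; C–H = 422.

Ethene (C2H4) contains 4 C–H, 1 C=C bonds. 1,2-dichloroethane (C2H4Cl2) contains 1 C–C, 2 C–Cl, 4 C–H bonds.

D(Cl–Cl) ≈ 234 kJ/mol

Let D be the Cl–Cl bond energy.
Σ(broken) = 4×422 + 1×591 + 1×D = 2279 + D
Σ(formed) = 1×342 + 2×321 + 4×422 = 2672
ΔH = Σ(broken) − Σ(formed) = (2279 + D) − (2672) = −393 + D
Setting this equal to −159 kJ gives D = 234 kJ/mol.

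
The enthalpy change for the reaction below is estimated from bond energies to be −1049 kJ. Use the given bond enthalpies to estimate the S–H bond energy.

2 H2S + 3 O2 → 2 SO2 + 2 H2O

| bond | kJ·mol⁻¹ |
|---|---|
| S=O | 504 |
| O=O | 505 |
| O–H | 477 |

D(S–H) ≈ 340 kJ/mol

Let D be the S–H bond energy.
Σ(broken) = 3×505 + 4×D = 1515 + 4D
Σ(formed) = 4×477 + 4×504 = 3924
ΔH = Σ(broken) − Σ(formed) = (1515 + 4D) − (3924) = −2409 + 4D
Setting this equal to −1049 kJ gives 4D = 1360, so D = 340 kJ/mol.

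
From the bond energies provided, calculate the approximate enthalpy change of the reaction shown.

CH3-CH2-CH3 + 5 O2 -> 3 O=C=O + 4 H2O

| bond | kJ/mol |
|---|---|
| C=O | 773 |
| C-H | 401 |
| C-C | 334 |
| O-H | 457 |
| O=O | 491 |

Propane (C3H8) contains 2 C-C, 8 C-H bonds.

ΔH ≈ −1963 kJ

Bonds broken (reactants):
  C-C: 2 × 334 = 668
  C-H: 8 × 401 = 3208
  O=O: 5 × 491 = 2455
  Σ(broken) = 6331 kJ
Bonds formed (products):
  C=O: 6 × 773 = 4638
  O-H: 8 × 457 = 3656
  Σ(formed) = 8294 kJ
ΔH = Σ(broken) − Σ(formed) = 6331 − 8294 = −1963 kJ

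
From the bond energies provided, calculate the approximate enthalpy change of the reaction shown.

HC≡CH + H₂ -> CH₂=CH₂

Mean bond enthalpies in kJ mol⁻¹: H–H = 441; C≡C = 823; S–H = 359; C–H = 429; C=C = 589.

Bonds broken (reactants):
  C≡C: 1 × 823 = 823
  C–H: 2 × 429 = 858
  H–H: 1 × 441 = 441
  Σ(broken) = 2122 kJ
Bonds formed (products):
  C–H: 4 × 429 = 1716
  C=C: 1 × 589 = 589
  Σ(formed) = 2305 kJ
ΔH = Σ(broken) − Σ(formed) = 2122 − 2305 = −183 kJ

ΔH ≈ −183 kJ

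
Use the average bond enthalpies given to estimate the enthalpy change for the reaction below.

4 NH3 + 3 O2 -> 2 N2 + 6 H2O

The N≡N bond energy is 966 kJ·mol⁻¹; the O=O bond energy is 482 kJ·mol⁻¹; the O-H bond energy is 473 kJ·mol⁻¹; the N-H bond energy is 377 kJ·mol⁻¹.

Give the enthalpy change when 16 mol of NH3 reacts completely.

Bonds broken (reactants):
  N-H: 12 × 377 = 4524
  O=O: 3 × 482 = 1446
  Σ(broken) = 5970 kJ
Bonds formed (products):
  N≡N: 2 × 966 = 1932
  O-H: 12 × 473 = 5676
  Σ(formed) = 7608 kJ
ΔH = Σ(broken) − Σ(formed) = 5970 − 7608 = −1638 kJ
For 4× the reaction as written: 4 × (−1638) = −6552 kJ

ΔH = −6552 kJ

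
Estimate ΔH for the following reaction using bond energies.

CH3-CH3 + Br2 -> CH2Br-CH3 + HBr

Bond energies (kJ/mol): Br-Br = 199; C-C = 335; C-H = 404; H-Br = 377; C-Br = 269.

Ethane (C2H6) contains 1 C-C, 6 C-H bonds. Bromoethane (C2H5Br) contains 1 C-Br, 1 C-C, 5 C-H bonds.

Bonds broken (reactants):
  Br-Br: 1 × 199 = 199
  C-C: 1 × 335 = 335
  C-H: 6 × 404 = 2424
  Σ(broken) = 2958 kJ
Bonds formed (products):
  C-Br: 1 × 269 = 269
  C-C: 1 × 335 = 335
  C-H: 5 × 404 = 2020
  H-Br: 1 × 377 = 377
  Σ(formed) = 3001 kJ
ΔH = Σ(broken) − Σ(formed) = 2958 − 3001 = −43 kJ

ΔH ≈ −43 kJ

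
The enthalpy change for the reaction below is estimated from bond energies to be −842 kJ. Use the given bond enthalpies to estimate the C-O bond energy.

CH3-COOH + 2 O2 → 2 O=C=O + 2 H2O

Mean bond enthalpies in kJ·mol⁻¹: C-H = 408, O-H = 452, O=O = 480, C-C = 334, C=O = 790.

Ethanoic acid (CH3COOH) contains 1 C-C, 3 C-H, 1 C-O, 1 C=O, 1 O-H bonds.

Let D be the C-O bond energy.
Σ(broken) = 1×334 + 3×408 + 1×D + 1×790 + 1×452 + 2×480 = 3760 + D
Σ(formed) = 4×790 + 4×452 = 4968
ΔH = Σ(broken) − Σ(formed) = (3760 + D) − (4968) = −1208 + D
Setting this equal to −842 kJ gives D = 366 kJ/mol.

D(C-O) ≈ 366 kJ/mol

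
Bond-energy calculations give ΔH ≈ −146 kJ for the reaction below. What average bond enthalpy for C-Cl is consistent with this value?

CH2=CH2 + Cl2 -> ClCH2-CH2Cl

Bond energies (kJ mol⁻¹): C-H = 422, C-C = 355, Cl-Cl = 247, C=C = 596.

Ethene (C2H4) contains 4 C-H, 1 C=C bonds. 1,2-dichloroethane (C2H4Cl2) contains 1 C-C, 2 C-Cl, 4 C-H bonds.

D(C-Cl) ≈ 317 kJ/mol

Let D be the C-Cl bond energy.
Σ(broken) = 4×422 + 1×596 + 1×247 = 2531
Σ(formed) = 1×355 + 2×D + 4×422 = 2043 + 2D
ΔH = Σ(broken) − Σ(formed) = (2531) − (2043 + 2D) = +488 − 2D
Setting this equal to −146 kJ gives 2D = 634, so D = 317 kJ/mol.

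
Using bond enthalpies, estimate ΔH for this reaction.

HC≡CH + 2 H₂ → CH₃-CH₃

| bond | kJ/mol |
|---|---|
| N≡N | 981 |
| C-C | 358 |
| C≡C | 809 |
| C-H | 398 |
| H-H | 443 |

Bonds broken (reactants):
  C≡C: 1 × 809 = 809
  C-H: 2 × 398 = 796
  H-H: 2 × 443 = 886
  Σ(broken) = 2491 kJ
Bonds formed (products):
  C-C: 1 × 358 = 358
  C-H: 6 × 398 = 2388
  Σ(formed) = 2746 kJ
ΔH = Σ(broken) − Σ(formed) = 2491 − 2746 = −255 kJ

ΔH ≈ −255 kJ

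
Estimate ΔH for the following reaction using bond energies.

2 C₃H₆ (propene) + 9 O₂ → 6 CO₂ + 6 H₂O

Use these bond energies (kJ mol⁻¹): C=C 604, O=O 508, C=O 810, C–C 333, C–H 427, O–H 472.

Bonds broken (reactants):
  C–C: 2 × 333 = 666
  C–H: 12 × 427 = 5124
  C=C: 2 × 604 = 1208
  O=O: 9 × 508 = 4572
  Σ(broken) = 11570 kJ
Bonds formed (products):
  C=O: 12 × 810 = 9720
  O–H: 12 × 472 = 5664
  Σ(formed) = 15384 kJ
ΔH = Σ(broken) − Σ(formed) = 11570 − 15384 = −3814 kJ

ΔH ≈ −3814 kJ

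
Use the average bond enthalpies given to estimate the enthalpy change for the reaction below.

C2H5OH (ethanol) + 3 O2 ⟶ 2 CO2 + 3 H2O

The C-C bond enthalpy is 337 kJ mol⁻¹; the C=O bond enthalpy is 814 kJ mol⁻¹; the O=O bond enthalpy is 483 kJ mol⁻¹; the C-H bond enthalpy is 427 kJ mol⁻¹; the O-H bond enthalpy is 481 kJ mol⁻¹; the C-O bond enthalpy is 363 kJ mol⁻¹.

ΔH ≈ −1377 kJ

Bonds broken (reactants):
  C-C: 1 × 337 = 337
  C-H: 5 × 427 = 2135
  C-O: 1 × 363 = 363
  O-H: 1 × 481 = 481
  O=O: 3 × 483 = 1449
  Σ(broken) = 4765 kJ
Bonds formed (products):
  C=O: 4 × 814 = 3256
  O-H: 6 × 481 = 2886
  Σ(formed) = 6142 kJ
ΔH = Σ(broken) − Σ(formed) = 4765 − 6142 = −1377 kJ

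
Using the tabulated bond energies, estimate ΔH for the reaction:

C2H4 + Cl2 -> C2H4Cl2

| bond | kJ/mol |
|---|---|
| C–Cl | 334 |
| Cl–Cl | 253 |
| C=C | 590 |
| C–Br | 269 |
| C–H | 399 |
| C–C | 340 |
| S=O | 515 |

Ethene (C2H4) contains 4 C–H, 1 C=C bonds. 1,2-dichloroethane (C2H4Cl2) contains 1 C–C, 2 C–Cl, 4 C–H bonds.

ΔH ≈ −165 kJ

Bonds broken (reactants):
  C–H: 4 × 399 = 1596
  C=C: 1 × 590 = 590
  Cl–Cl: 1 × 253 = 253
  Σ(broken) = 2439 kJ
Bonds formed (products):
  C–C: 1 × 340 = 340
  C–Cl: 2 × 334 = 668
  C–H: 4 × 399 = 1596
  Σ(formed) = 2604 kJ
ΔH = Σ(broken) − Σ(formed) = 2439 − 2604 = −165 kJ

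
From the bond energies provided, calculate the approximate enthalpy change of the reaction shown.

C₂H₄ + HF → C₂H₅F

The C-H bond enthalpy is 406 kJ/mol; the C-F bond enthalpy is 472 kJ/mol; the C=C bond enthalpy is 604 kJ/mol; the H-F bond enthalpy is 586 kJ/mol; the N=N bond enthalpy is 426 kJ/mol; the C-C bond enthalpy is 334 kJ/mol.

ΔH ≈ −22 kJ

Bonds broken (reactants):
  C-H: 4 × 406 = 1624
  C=C: 1 × 604 = 604
  H-F: 1 × 586 = 586
  Σ(broken) = 2814 kJ
Bonds formed (products):
  C-C: 1 × 334 = 334
  C-F: 1 × 472 = 472
  C-H: 5 × 406 = 2030
  Σ(formed) = 2836 kJ
ΔH = Σ(broken) − Σ(formed) = 2814 − 2836 = −22 kJ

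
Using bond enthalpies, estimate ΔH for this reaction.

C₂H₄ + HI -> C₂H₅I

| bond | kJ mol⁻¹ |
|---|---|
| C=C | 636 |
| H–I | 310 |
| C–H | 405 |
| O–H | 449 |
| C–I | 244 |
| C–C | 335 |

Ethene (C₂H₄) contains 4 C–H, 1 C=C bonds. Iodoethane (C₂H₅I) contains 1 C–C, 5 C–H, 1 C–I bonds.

ΔH ≈ −38 kJ

Bonds broken (reactants):
  C–H: 4 × 405 = 1620
  C=C: 1 × 636 = 636
  H–I: 1 × 310 = 310
  Σ(broken) = 2566 kJ
Bonds formed (products):
  C–C: 1 × 335 = 335
  C–H: 5 × 405 = 2025
  C–I: 1 × 244 = 244
  Σ(formed) = 2604 kJ
ΔH = Σ(broken) − Σ(formed) = 2566 − 2604 = −38 kJ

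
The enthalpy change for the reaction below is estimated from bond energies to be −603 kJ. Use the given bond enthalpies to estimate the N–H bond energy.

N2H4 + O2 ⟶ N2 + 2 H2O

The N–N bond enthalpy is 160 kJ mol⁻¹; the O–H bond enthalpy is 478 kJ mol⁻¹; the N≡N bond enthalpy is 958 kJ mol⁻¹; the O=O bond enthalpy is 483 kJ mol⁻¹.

D(N–H) ≈ 406 kJ/mol

Let D be the N–H bond energy.
Σ(broken) = 4×D + 1×160 + 1×483 = 643 + 4D
Σ(formed) = 1×958 + 4×478 = 2870
ΔH = Σ(broken) − Σ(formed) = (643 + 4D) − (2870) = −2227 + 4D
Setting this equal to −603 kJ gives 4D = 1624, so D = 406 kJ/mol.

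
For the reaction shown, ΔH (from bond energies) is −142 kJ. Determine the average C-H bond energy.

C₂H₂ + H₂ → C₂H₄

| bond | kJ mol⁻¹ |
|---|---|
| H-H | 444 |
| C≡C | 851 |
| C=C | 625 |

Let D be the C-H bond energy.
Σ(broken) = 1×851 + 2×D + 1×444 = 1295 + 2D
Σ(formed) = 4×D + 1×625 = 625 + 4D
ΔH = Σ(broken) − Σ(formed) = (1295 + 2D) − (625 + 4D) = +670 − 2D
Setting this equal to −142 kJ gives 2D = 812, so D = 406 kJ/mol.

D(C-H) ≈ 406 kJ/mol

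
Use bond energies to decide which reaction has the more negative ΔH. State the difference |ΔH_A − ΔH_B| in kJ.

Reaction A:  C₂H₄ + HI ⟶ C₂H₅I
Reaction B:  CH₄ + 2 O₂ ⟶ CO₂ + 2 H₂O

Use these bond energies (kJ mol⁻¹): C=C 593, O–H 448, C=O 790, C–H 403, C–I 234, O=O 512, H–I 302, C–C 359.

Reaction B, by 635 kJ

Reaction A:
  Bonds broken (reactants):
    C–H: 4 × 403 = 1612
    C=C: 1 × 593 = 593
    H–I: 1 × 302 = 302
    Σ(broken) = 2507 kJ
  Bonds formed (products):
    C–C: 1 × 359 = 359
    C–H: 5 × 403 = 2015
    C–I: 1 × 234 = 234
    Σ(formed) = 2608 kJ
  ΔH_A = 2507 − 2608 = −101 kJ
Reaction B:
  Bonds broken (reactants):
    C–H: 4 × 403 = 1612
    O=O: 2 × 512 = 1024
    Σ(broken) = 2636 kJ
  Bonds formed (products):
    C=O: 2 × 790 = 1580
    O–H: 4 × 448 = 1792
    Σ(formed) = 3372 kJ
  ΔH_B = 2636 − 3372 = −736 kJ
ΔH_A − ΔH_B = +635 kJ, so reaction B has the more negative ΔH; |ΔH_A − ΔH_B| = 635 kJ.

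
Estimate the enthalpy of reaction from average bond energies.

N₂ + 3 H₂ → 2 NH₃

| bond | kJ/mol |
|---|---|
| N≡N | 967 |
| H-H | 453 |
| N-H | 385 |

Bonds broken (reactants):
  H-H: 3 × 453 = 1359
  N≡N: 1 × 967 = 967
  Σ(broken) = 2326 kJ
Bonds formed (products):
  N-H: 6 × 385 = 2310
  Σ(formed) = 2310 kJ
ΔH = Σ(broken) − Σ(formed) = 2326 − 2310 = +16 kJ

ΔH ≈ +16 kJ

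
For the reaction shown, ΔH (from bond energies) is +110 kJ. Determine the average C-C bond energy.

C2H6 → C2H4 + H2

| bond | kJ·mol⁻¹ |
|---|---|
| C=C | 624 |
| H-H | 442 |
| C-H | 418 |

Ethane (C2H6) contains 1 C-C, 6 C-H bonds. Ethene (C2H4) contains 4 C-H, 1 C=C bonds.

D(C-C) ≈ 340 kJ/mol

Let D be the C-C bond energy.
Σ(broken) = 1×D + 6×418 = 2508 + D
Σ(formed) = 4×418 + 1×624 + 1×442 = 2738
ΔH = Σ(broken) − Σ(formed) = (2508 + D) − (2738) = −230 + D
Setting this equal to +110 kJ gives D = 340 kJ/mol.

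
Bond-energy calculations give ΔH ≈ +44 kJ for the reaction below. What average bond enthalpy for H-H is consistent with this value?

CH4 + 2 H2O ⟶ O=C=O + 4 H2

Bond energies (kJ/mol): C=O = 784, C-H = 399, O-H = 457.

D(H-H) ≈ 453 kJ/mol

Let D be the H-H bond energy.
Σ(broken) = 4×399 + 4×457 = 3424
Σ(formed) = 2×784 + 4×D = 1568 + 4D
ΔH = Σ(broken) − Σ(formed) = (3424) − (1568 + 4D) = +1856 − 4D
Setting this equal to +44 kJ gives 4D = 1812, so D = 453 kJ/mol.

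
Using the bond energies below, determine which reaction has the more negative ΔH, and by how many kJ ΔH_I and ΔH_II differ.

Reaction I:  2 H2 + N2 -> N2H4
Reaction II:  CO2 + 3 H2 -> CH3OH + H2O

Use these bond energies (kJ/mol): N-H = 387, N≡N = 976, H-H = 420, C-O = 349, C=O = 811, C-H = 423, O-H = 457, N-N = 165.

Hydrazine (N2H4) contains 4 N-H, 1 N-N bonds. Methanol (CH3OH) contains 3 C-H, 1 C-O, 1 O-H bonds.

Reaction II, by 210 kJ

Reaction I:
  Bonds broken (reactants):
    H-H: 2 × 420 = 840
    N≡N: 1 × 976 = 976
    Σ(broken) = 1816 kJ
  Bonds formed (products):
    N-H: 4 × 387 = 1548
    N-N: 1 × 165 = 165
    Σ(formed) = 1713 kJ
  ΔH_I = 1816 − 1713 = +103 kJ
Reaction II:
  Bonds broken (reactants):
    C=O: 2 × 811 = 1622
    H-H: 3 × 420 = 1260
    Σ(broken) = 2882 kJ
  Bonds formed (products):
    C-H: 3 × 423 = 1269
    C-O: 1 × 349 = 349
    O-H: 3 × 457 = 1371
    Σ(formed) = 2989 kJ
  ΔH_II = 2882 − 2989 = −107 kJ
ΔH_I − ΔH_II = +210 kJ, so reaction II has the more negative ΔH; |ΔH_I − ΔH_II| = 210 kJ.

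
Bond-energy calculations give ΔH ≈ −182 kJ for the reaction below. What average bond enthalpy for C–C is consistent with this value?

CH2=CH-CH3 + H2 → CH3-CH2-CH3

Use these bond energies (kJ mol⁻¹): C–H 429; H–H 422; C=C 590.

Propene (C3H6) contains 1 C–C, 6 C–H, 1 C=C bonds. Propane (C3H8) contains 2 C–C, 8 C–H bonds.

D(C–C) ≈ 336 kJ/mol

Let D be the C–C bond energy.
Σ(broken) = 1×D + 6×429 + 1×590 + 1×422 = 3586 + D
Σ(formed) = 2×D + 8×429 = 3432 + 2D
ΔH = Σ(broken) − Σ(formed) = (3586 + D) − (3432 + 2D) = +154 − D
Setting this equal to −182 kJ gives D = 336 kJ/mol.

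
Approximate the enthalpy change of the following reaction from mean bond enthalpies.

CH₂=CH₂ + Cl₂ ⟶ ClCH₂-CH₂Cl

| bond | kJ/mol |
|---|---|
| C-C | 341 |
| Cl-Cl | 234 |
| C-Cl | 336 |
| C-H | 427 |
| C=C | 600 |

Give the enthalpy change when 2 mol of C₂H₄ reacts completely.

Bonds broken (reactants):
  C-H: 4 × 427 = 1708
  C=C: 1 × 600 = 600
  Cl-Cl: 1 × 234 = 234
  Σ(broken) = 2542 kJ
Bonds formed (products):
  C-C: 1 × 341 = 341
  C-Cl: 2 × 336 = 672
  C-H: 4 × 427 = 1708
  Σ(formed) = 2721 kJ
ΔH = Σ(broken) − Σ(formed) = 2542 − 2721 = −179 kJ
For 2× the reaction as written: 2 × (−179) = −358 kJ

ΔH = −358 kJ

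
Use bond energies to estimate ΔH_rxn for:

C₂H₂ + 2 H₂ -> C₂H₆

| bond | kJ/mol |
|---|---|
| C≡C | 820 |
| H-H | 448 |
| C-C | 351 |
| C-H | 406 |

ΔH ≈ −259 kJ

Bonds broken (reactants):
  C≡C: 1 × 820 = 820
  C-H: 2 × 406 = 812
  H-H: 2 × 448 = 896
  Σ(broken) = 2528 kJ
Bonds formed (products):
  C-C: 1 × 351 = 351
  C-H: 6 × 406 = 2436
  Σ(formed) = 2787 kJ
ΔH = Σ(broken) − Σ(formed) = 2528 − 2787 = −259 kJ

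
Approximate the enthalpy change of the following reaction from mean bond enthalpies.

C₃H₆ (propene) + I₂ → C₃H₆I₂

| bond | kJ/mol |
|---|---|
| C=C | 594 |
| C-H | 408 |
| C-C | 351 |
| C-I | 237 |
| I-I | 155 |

Bonds broken (reactants):
  C-C: 1 × 351 = 351
  C-H: 6 × 408 = 2448
  C=C: 1 × 594 = 594
  I-I: 1 × 155 = 155
  Σ(broken) = 3548 kJ
Bonds formed (products):
  C-C: 2 × 351 = 702
  C-H: 6 × 408 = 2448
  C-I: 2 × 237 = 474
  Σ(formed) = 3624 kJ
ΔH = Σ(broken) − Σ(formed) = 3548 − 3624 = −76 kJ

ΔH ≈ −76 kJ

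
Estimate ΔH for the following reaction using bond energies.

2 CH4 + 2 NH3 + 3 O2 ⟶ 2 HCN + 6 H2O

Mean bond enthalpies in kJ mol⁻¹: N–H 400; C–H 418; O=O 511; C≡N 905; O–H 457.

Bonds broken (reactants):
  C–H: 8 × 418 = 3344
  N–H: 6 × 400 = 2400
  O=O: 3 × 511 = 1533
  Σ(broken) = 7277 kJ
Bonds formed (products):
  C≡N: 2 × 905 = 1810
  C–H: 2 × 418 = 836
  O–H: 12 × 457 = 5484
  Σ(formed) = 8130 kJ
ΔH = Σ(broken) − Σ(formed) = 7277 − 8130 = −853 kJ

ΔH ≈ −853 kJ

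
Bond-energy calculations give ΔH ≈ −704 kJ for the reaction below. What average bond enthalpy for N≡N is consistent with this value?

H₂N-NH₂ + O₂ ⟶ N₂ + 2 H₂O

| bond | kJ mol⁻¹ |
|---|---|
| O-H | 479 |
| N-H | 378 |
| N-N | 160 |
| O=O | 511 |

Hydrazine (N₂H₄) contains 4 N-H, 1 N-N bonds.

D(N≡N) ≈ 971 kJ/mol

Let D be the N≡N bond energy.
Σ(broken) = 4×378 + 1×160 + 1×511 = 2183
Σ(formed) = 1×D + 4×479 = 1916 + D
ΔH = Σ(broken) − Σ(formed) = (2183) − (1916 + D) = +267 − D
Setting this equal to −704 kJ gives D = 971 kJ/mol.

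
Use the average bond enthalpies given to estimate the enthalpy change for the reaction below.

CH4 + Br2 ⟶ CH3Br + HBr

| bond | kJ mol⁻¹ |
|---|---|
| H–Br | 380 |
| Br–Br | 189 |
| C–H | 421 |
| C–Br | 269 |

ΔH ≈ −39 kJ

Bonds broken (reactants):
  Br–Br: 1 × 189 = 189
  C–H: 4 × 421 = 1684
  Σ(broken) = 1873 kJ
Bonds formed (products):
  C–Br: 1 × 269 = 269
  C–H: 3 × 421 = 1263
  H–Br: 1 × 380 = 380
  Σ(formed) = 1912 kJ
ΔH = Σ(broken) − Σ(formed) = 1873 − 1912 = −39 kJ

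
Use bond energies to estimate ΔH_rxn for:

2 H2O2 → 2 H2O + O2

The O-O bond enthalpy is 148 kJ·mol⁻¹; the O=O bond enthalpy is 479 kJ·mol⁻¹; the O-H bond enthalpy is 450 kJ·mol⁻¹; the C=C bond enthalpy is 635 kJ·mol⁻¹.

Bonds broken (reactants):
  O-H: 4 × 450 = 1800
  O-O: 2 × 148 = 296
  Σ(broken) = 2096 kJ
Bonds formed (products):
  O-H: 4 × 450 = 1800
  O=O: 1 × 479 = 479
  Σ(formed) = 2279 kJ
ΔH = Σ(broken) − Σ(formed) = 2096 − 2279 = −183 kJ

ΔH ≈ −183 kJ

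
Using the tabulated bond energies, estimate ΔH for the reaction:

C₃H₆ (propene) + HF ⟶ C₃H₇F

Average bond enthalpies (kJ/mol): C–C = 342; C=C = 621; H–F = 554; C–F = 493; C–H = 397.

ΔH ≈ −57 kJ

Bonds broken (reactants):
  C–C: 1 × 342 = 342
  C–H: 6 × 397 = 2382
  C=C: 1 × 621 = 621
  H–F: 1 × 554 = 554
  Σ(broken) = 3899 kJ
Bonds formed (products):
  C–C: 2 × 342 = 684
  C–F: 1 × 493 = 493
  C–H: 7 × 397 = 2779
  Σ(formed) = 3956 kJ
ΔH = Σ(broken) − Σ(formed) = 3899 − 3956 = −57 kJ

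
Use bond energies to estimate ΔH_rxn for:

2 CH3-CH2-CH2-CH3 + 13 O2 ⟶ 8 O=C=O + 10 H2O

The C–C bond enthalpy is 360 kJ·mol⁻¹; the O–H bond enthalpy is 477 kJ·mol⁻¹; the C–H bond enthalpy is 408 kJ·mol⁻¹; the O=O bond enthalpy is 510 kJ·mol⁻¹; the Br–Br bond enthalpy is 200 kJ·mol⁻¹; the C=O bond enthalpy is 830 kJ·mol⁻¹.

Bonds broken (reactants):
  C–C: 6 × 360 = 2160
  C–H: 20 × 408 = 8160
  O=O: 13 × 510 = 6630
  Σ(broken) = 16950 kJ
Bonds formed (products):
  C=O: 16 × 830 = 13280
  O–H: 20 × 477 = 9540
  Σ(formed) = 22820 kJ
ΔH = Σ(broken) − Σ(formed) = 16950 − 22820 = −5870 kJ

ΔH ≈ −5870 kJ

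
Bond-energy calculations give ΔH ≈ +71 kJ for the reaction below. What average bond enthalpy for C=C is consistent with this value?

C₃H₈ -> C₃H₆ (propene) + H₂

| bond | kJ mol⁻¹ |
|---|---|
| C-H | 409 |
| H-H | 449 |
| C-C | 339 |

Let D be the C=C bond energy.
Σ(broken) = 2×339 + 8×409 = 3950
Σ(formed) = 1×339 + 6×409 + 1×D + 1×449 = 3242 + D
ΔH = Σ(broken) − Σ(formed) = (3950) − (3242 + D) = +708 − D
Setting this equal to +71 kJ gives D = 637 kJ/mol.

D(C=C) ≈ 637 kJ/mol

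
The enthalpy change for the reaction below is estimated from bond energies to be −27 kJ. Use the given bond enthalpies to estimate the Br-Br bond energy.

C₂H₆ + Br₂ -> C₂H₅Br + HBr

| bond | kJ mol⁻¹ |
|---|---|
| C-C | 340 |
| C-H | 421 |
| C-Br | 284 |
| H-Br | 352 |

D(Br-Br) ≈ 188 kJ/mol

Let D be the Br-Br bond energy.
Σ(broken) = 1×D + 1×340 + 6×421 = 2866 + D
Σ(formed) = 1×284 + 1×340 + 5×421 + 1×352 = 3081
ΔH = Σ(broken) − Σ(formed) = (2866 + D) − (3081) = −215 + D
Setting this equal to −27 kJ gives D = 188 kJ/mol.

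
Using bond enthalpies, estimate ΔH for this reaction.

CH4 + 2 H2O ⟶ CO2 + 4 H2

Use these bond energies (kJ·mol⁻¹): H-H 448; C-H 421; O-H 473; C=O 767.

Bonds broken (reactants):
  C-H: 4 × 421 = 1684
  O-H: 4 × 473 = 1892
  Σ(broken) = 3576 kJ
Bonds formed (products):
  C=O: 2 × 767 = 1534
  H-H: 4 × 448 = 1792
  Σ(formed) = 3326 kJ
ΔH = Σ(broken) − Σ(formed) = 3576 − 3326 = +250 kJ

ΔH ≈ +250 kJ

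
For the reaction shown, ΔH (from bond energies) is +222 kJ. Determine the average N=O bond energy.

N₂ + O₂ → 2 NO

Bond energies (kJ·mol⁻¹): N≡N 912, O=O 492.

D(N=O) ≈ 591 kJ/mol

Let D be the N=O bond energy.
Σ(broken) = 1×912 + 1×492 = 1404
Σ(formed) = 2×D = 2D
ΔH = Σ(broken) − Σ(formed) = (1404) − (2D) = +1404 − 2D
Setting this equal to +222 kJ gives 2D = 1182, so D = 591 kJ/mol.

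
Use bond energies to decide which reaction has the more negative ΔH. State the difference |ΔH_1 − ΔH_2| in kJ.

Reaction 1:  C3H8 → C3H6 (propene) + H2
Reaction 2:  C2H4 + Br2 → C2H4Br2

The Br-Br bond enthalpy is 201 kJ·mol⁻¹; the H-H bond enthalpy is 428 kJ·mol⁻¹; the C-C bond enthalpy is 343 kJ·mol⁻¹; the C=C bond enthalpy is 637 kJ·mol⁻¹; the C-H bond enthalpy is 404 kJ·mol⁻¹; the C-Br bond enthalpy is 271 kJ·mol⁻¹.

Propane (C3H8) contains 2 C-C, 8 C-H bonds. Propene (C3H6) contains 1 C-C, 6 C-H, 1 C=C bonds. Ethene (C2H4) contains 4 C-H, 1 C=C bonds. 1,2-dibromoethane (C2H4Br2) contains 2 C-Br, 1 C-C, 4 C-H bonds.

Reaction 2, by 133 kJ

Reaction 1:
  Bonds broken (reactants):
    C-C: 2 × 343 = 686
    C-H: 8 × 404 = 3232
    Σ(broken) = 3918 kJ
  Bonds formed (products):
    C-C: 1 × 343 = 343
    C-H: 6 × 404 = 2424
    C=C: 1 × 637 = 637
    H-H: 1 × 428 = 428
    Σ(formed) = 3832 kJ
  ΔH_1 = 3918 − 3832 = +86 kJ
Reaction 2:
  Bonds broken (reactants):
    Br-Br: 1 × 201 = 201
    C-H: 4 × 404 = 1616
    C=C: 1 × 637 = 637
    Σ(broken) = 2454 kJ
  Bonds formed (products):
    C-Br: 2 × 271 = 542
    C-C: 1 × 343 = 343
    C-H: 4 × 404 = 1616
    Σ(formed) = 2501 kJ
  ΔH_2 = 2454 − 2501 = −47 kJ
ΔH_1 − ΔH_2 = +133 kJ, so reaction 2 has the more negative ΔH; |ΔH_1 − ΔH_2| = 133 kJ.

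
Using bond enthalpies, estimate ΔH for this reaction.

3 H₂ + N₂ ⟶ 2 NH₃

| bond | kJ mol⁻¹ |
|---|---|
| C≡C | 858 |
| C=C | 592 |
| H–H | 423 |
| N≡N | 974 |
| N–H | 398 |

ΔH ≈ −145 kJ

Bonds broken (reactants):
  H–H: 3 × 423 = 1269
  N≡N: 1 × 974 = 974
  Σ(broken) = 2243 kJ
Bonds formed (products):
  N–H: 6 × 398 = 2388
  Σ(formed) = 2388 kJ
ΔH = Σ(broken) − Σ(formed) = 2243 − 2388 = −145 kJ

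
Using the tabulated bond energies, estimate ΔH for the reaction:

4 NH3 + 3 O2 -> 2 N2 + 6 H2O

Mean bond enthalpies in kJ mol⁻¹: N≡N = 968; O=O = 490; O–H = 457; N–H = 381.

ΔH ≈ −1378 kJ

Bonds broken (reactants):
  N–H: 12 × 381 = 4572
  O=O: 3 × 490 = 1470
  Σ(broken) = 6042 kJ
Bonds formed (products):
  N≡N: 2 × 968 = 1936
  O–H: 12 × 457 = 5484
  Σ(formed) = 7420 kJ
ΔH = Σ(broken) − Σ(formed) = 6042 − 7420 = −1378 kJ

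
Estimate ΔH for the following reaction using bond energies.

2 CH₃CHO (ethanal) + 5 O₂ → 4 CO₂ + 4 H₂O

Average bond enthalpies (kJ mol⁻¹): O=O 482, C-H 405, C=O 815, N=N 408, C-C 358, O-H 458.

ΔH ≈ −2188 kJ

Bonds broken (reactants):
  C-C: 2 × 358 = 716
  C-H: 8 × 405 = 3240
  C=O: 2 × 815 = 1630
  O=O: 5 × 482 = 2410
  Σ(broken) = 7996 kJ
Bonds formed (products):
  C=O: 8 × 815 = 6520
  O-H: 8 × 458 = 3664
  Σ(formed) = 10184 kJ
ΔH = Σ(broken) − Σ(formed) = 7996 − 10184 = −2188 kJ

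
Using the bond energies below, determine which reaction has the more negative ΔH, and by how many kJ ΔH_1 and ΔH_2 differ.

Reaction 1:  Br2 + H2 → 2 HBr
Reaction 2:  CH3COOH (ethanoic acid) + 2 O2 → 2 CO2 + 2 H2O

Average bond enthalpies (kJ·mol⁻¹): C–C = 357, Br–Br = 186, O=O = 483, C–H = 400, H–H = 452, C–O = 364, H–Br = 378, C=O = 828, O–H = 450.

Reaction 1:
  Bonds broken (reactants):
    Br–Br: 1 × 186 = 186
    H–H: 1 × 452 = 452
    Σ(broken) = 638 kJ
  Bonds formed (products):
    H–Br: 2 × 378 = 756
    Σ(formed) = 756 kJ
  ΔH_1 = 638 − 756 = −118 kJ
Reaction 2:
  Bonds broken (reactants):
    C–C: 1 × 357 = 357
    C–H: 3 × 400 = 1200
    C–O: 1 × 364 = 364
    C=O: 1 × 828 = 828
    O–H: 1 × 450 = 450
    O=O: 2 × 483 = 966
    Σ(broken) = 4165 kJ
  Bonds formed (products):
    C=O: 4 × 828 = 3312
    O–H: 4 × 450 = 1800
    Σ(formed) = 5112 kJ
  ΔH_2 = 4165 − 5112 = −947 kJ
ΔH_1 − ΔH_2 = +829 kJ, so reaction 2 has the more negative ΔH; |ΔH_1 − ΔH_2| = 829 kJ.

Reaction 2, by 829 kJ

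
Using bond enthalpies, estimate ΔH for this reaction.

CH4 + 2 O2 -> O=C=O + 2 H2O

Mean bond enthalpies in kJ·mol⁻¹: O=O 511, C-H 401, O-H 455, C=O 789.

ΔH ≈ −772 kJ

Bonds broken (reactants):
  C-H: 4 × 401 = 1604
  O=O: 2 × 511 = 1022
  Σ(broken) = 2626 kJ
Bonds formed (products):
  C=O: 2 × 789 = 1578
  O-H: 4 × 455 = 1820
  Σ(formed) = 3398 kJ
ΔH = Σ(broken) − Σ(formed) = 2626 − 3398 = −772 kJ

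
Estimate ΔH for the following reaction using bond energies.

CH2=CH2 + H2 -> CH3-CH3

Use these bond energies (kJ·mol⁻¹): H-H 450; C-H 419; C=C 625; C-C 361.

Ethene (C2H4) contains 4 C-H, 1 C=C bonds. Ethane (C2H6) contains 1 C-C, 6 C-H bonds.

Bonds broken (reactants):
  C-H: 4 × 419 = 1676
  C=C: 1 × 625 = 625
  H-H: 1 × 450 = 450
  Σ(broken) = 2751 kJ
Bonds formed (products):
  C-C: 1 × 361 = 361
  C-H: 6 × 419 = 2514
  Σ(formed) = 2875 kJ
ΔH = Σ(broken) − Σ(formed) = 2751 − 2875 = −124 kJ

ΔH ≈ −124 kJ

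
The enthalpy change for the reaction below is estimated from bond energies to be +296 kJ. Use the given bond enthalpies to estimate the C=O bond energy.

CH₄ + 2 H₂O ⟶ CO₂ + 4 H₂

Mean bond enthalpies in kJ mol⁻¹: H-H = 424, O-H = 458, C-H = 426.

D(C=O) ≈ 772 kJ/mol

Let D be the C=O bond energy.
Σ(broken) = 4×426 + 4×458 = 3536
Σ(formed) = 2×D + 4×424 = 1696 + 2D
ΔH = Σ(broken) − Σ(formed) = (3536) − (1696 + 2D) = +1840 − 2D
Setting this equal to +296 kJ gives 2D = 1544, so D = 772 kJ/mol.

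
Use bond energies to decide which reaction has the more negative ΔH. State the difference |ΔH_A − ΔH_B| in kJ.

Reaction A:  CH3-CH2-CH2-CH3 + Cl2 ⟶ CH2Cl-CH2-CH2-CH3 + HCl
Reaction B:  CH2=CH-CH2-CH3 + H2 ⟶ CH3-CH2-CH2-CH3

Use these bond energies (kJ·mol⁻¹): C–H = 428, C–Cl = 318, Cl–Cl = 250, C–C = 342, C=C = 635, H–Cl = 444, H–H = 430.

Reaction B, by 49 kJ

Reaction A:
  Bonds broken (reactants):
    C–C: 3 × 342 = 1026
    C–H: 10 × 428 = 4280
    Cl–Cl: 1 × 250 = 250
    Σ(broken) = 5556 kJ
  Bonds formed (products):
    C–C: 3 × 342 = 1026
    C–Cl: 1 × 318 = 318
    C–H: 9 × 428 = 3852
    H–Cl: 1 × 444 = 444
    Σ(formed) = 5640 kJ
  ΔH_A = 5556 − 5640 = −84 kJ
Reaction B:
  Bonds broken (reactants):
    C–C: 2 × 342 = 684
    C–H: 8 × 428 = 3424
    C=C: 1 × 635 = 635
    H–H: 1 × 430 = 430
    Σ(broken) = 5173 kJ
  Bonds formed (products):
    C–C: 3 × 342 = 1026
    C–H: 10 × 428 = 4280
    Σ(formed) = 5306 kJ
  ΔH_B = 5173 − 5306 = −133 kJ
ΔH_A − ΔH_B = +49 kJ, so reaction B has the more negative ΔH; |ΔH_A − ΔH_B| = 49 kJ.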